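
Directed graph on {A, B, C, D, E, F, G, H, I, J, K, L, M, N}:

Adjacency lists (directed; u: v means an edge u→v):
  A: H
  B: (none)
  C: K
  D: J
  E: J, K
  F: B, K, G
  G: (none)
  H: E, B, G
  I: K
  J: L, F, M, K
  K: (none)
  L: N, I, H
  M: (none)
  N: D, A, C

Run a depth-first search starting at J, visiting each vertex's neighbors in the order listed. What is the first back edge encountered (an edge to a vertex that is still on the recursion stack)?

DFS from J (visiting each vertex's neighbors in the order listed); mark gray on enter, black on exit:
J gray
  L gray
    N gray
      D gray
        D→J: J is gray → back edge
First back edge: D → J.

D->J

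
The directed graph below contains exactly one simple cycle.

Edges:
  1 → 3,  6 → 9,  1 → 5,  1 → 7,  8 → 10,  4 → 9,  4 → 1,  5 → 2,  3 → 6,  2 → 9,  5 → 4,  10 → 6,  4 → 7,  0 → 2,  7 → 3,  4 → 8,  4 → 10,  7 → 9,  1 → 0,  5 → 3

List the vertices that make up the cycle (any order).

1, 4, 5

DFS with gray/black marking from 4:
4 gray
  7 gray
    9 gray
    9 black
    3 gray
      6 gray
        6→9: 9 black — skip
      6 black
    3 black
  7 black
  8 gray
    10 gray
      10→6: 6 black — skip
    10 black
  8 black
  4→9: 9 black — skip
  4→10: 10 black — skip
  1 gray
    1→7: 7 black — skip
    5 gray
      5→3: 3 black — skip
      5→4: 4 is gray → back edge
Back edge closes the cycle 4 → 1 → 5 → 4; its vertices are {1, 4, 5}.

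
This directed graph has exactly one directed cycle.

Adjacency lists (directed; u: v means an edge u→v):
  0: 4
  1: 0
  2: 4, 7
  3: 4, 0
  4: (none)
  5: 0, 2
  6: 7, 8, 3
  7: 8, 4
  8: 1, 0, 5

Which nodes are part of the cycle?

2, 5, 7, 8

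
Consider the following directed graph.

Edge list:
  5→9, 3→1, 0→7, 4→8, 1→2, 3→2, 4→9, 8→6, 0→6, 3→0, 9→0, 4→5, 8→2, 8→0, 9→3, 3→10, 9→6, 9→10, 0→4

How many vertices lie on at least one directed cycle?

A vertex is on a directed cycle iff it belongs to a strongly connected component of size ≥ 2 (or has a self-loop).
The vertices on cycles are {0, 3, 4, 5, 8, 9} — 6 in total.

6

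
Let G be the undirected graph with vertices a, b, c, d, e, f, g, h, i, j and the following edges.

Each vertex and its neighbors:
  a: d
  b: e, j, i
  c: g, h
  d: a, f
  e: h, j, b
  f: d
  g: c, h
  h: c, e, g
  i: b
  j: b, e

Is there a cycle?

Yes

DFS, tracking each vertex's parent; an edge to a visited non-parent vertex closes a cycle.
Start from i:
visit i (parent –)
  visit b (parent i)
    visit e (parent b)
      visit h (parent e)
        visit c (parent h)
          visit g (parent c)
            g–c: parent, skip
            g–h: h visited and ≠ parent → cycle
Cycle: h – c – g – h.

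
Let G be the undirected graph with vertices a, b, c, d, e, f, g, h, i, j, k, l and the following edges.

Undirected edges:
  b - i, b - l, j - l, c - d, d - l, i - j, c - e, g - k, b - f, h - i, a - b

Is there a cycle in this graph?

Yes

DFS, tracking each vertex's parent; an edge to a visited non-parent vertex closes a cycle.
Start from a:
visit a (parent –)
  visit b (parent a)
    b–a: parent, skip
    visit f (parent b)
      f–b: parent, skip
    visit i (parent b)
      i–b: parent, skip
      visit j (parent i)
        j–i: parent, skip
        visit l (parent j)
          l–b: b visited and ≠ parent → cycle
Cycle: b – i – j – l – b.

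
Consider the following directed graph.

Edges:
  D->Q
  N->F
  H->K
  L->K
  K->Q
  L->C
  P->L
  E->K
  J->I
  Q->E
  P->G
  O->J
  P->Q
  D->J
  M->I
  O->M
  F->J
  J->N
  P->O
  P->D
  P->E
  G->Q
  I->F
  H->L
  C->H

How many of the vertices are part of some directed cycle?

10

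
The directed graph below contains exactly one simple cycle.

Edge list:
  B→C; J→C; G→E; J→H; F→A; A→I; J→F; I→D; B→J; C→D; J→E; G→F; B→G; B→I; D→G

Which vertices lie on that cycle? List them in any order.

A, D, F, G, I

DFS with gray/black marking from G:
G gray
  F gray
    A gray
      I gray
        D gray
          D→G: G is gray → back edge
Back edge closes the cycle G → F → A → I → D → G; its vertices are {A, D, F, G, I}.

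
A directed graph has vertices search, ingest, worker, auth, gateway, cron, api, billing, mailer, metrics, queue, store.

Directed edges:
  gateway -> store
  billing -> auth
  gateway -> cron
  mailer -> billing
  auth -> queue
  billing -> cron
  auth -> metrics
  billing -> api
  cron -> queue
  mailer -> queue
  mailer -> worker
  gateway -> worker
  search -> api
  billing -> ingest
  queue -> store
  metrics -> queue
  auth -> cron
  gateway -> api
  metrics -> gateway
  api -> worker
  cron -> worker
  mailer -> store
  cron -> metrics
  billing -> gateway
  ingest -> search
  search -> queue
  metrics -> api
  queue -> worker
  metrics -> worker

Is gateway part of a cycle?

Yes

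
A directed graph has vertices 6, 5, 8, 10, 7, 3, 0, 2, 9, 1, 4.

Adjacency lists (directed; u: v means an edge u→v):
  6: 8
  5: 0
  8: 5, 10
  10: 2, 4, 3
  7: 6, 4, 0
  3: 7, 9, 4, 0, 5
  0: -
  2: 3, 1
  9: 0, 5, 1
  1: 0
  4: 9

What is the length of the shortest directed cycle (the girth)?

For each vertex v, BFS finds the shortest path from v back to v.
The shortest such closed walk is 10 → 3 → 7 → 6 → 8 → 10, length 5.

5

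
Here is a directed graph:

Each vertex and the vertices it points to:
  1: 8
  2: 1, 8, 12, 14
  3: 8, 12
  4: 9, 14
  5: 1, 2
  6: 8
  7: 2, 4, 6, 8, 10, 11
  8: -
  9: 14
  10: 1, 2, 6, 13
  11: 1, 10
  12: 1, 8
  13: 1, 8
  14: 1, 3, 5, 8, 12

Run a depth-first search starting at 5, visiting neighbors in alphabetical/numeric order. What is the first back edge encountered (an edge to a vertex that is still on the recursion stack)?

DFS from 5 (visiting neighbors in alphabetical/numeric order); mark gray on enter, black on exit:
5 gray
  1 gray
    8 gray
    8 black
  1 black
  2 gray
    2→1: 1 black — skip
    2→8: 8 black — skip
    12 gray
      12→1: 1 black — skip
      12→8: 8 black — skip
    12 black
    14 gray
      14→1: 1 black — skip
      3 gray
        3→8: 8 black — skip
        3→12: 12 black — skip
      3 black
      14→5: 5 is gray → back edge
First back edge: 14 → 5.

14->5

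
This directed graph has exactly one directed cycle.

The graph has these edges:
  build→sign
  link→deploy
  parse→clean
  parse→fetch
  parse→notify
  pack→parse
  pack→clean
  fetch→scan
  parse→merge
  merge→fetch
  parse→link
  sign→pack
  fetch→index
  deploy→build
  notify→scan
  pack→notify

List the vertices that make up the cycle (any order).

link, pack, sign, build, parse, deploy

DFS with gray/black marking from pack:
pack gray
  notify gray
    scan gray
    scan black
  notify black
  parse gray
    fetch gray
      fetch→scan: scan black — skip
      index gray
      index black
    fetch black
    merge gray
      merge→fetch: fetch black — skip
    merge black
    link gray
      deploy gray
        build gray
          sign gray
            sign→pack: pack is gray → back edge
Back edge closes the cycle pack → parse → link → deploy → build → sign → pack; its vertices are {link, pack, sign, build, parse, deploy}.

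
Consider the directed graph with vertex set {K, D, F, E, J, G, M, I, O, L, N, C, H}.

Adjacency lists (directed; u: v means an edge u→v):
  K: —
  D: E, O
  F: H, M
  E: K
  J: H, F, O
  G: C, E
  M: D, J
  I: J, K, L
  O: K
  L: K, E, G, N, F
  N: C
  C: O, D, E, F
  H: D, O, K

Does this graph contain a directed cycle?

DFS with white/gray/black marking, starting from I:
I gray
  J gray
    H gray
      D gray
        E gray
          K gray
          K black
        E black
        O gray
          O→K: K black — skip
        O black
      D black
      H→O: O black — skip
      H→K: K black — skip
    H black
    F gray
      F→H: H black — skip
      M gray
        M→D: D black — skip
        M→J: J is gray → back edge
Back edge found, so a cycle exists: J → F → M → J.

Yes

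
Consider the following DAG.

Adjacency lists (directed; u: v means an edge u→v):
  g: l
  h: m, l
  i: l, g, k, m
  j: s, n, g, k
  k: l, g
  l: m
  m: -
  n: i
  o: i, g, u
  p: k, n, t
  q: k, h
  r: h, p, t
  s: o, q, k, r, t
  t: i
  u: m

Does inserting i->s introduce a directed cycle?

Yes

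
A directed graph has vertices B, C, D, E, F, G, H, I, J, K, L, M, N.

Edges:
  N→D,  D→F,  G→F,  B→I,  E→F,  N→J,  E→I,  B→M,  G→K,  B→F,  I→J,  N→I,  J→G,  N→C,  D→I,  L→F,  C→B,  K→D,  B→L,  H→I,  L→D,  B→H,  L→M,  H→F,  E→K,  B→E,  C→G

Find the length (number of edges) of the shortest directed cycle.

For each vertex v, BFS finds the shortest path from v back to v.
The shortest such closed walk is G → K → D → I → J → G, length 5.

5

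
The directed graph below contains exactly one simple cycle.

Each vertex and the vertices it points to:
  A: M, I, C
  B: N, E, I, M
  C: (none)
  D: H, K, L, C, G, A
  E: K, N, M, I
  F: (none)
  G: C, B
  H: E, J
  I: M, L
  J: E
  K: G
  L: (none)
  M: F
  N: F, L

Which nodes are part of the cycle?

DFS with gray/black marking from K:
K gray
  G gray
    C gray
    C black
    B gray
      N gray
        F gray
        F black
        L gray
        L black
      N black
      E gray
        E→K: K is gray → back edge
Back edge closes the cycle K → G → B → E → K; its vertices are {B, E, G, K}.

B, E, G, K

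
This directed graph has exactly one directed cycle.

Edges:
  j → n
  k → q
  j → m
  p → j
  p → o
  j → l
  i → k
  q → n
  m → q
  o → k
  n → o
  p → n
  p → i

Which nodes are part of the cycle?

DFS with gray/black marking from n:
n gray
  o gray
    k gray
      q gray
        q→n: n is gray → back edge
Back edge closes the cycle n → o → k → q → n; its vertices are {k, n, o, q}.

k, n, o, q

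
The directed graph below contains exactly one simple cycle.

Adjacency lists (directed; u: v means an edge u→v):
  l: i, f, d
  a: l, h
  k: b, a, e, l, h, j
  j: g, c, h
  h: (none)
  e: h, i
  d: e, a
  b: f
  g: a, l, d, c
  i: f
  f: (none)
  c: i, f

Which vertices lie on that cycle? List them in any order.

a, d, l

DFS with gray/black marking from d:
d gray
  e gray
    h gray
    h black
    i gray
      f gray
      f black
    i black
  e black
  a gray
    l gray
      l→i: i black — skip
      l→f: f black — skip
      l→d: d is gray → back edge
Back edge closes the cycle d → a → l → d; its vertices are {a, d, l}.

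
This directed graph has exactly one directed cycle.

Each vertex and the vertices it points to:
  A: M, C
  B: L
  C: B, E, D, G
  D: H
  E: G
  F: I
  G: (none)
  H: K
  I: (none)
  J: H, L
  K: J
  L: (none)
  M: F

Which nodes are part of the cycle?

H, J, K

DFS with gray/black marking from H:
H gray
  K gray
    J gray
      J→H: H is gray → back edge
Back edge closes the cycle H → K → J → H; its vertices are {H, J, K}.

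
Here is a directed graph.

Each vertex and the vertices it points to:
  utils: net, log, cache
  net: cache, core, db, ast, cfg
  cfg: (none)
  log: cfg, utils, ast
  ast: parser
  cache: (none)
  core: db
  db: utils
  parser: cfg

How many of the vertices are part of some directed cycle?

A vertex is on a directed cycle iff it belongs to a strongly connected component of size ≥ 2 (or has a self-loop).
The vertices on cycles are {db, log, net, core, utils} — 5 in total.

5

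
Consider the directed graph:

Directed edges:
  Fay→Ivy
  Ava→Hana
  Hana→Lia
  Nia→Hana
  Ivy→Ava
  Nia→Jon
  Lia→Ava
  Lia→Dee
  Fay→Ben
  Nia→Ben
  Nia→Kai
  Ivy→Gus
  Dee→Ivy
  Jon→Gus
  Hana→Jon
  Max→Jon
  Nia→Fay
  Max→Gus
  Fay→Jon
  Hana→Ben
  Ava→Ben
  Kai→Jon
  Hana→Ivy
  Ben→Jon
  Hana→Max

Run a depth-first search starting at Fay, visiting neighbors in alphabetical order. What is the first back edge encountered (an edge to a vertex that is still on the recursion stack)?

DFS from Fay (visiting neighbors in alphabetical order); mark gray on enter, black on exit:
Fay gray
  Ben gray
    Jon gray
      Gus gray
      Gus black
    Jon black
  Ben black
  Ivy gray
    Ava gray
      Ava→Ben: Ben black — skip
      Hana gray
        Hana→Ben: Ben black — skip
        Hana→Ivy: Ivy is gray → back edge
First back edge: Hana → Ivy.

Hana->Ivy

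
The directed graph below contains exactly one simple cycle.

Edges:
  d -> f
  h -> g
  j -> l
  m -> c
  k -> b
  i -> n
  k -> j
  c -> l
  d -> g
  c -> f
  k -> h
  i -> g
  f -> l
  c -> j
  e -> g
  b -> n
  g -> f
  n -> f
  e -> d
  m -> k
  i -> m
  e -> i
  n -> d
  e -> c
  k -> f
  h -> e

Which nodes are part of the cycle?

e, h, i, k, m

DFS with gray/black marking from k:
k gray
  f gray
    l gray
    l black
  f black
  j gray
    j→l: l black — skip
  j black
  h gray
    e gray
      g gray
        g→f: f black — skip
      g black
      i gray
        n gray
          n→f: f black — skip
          d gray
            d→g: g black — skip
            d→f: f black — skip
          d black
        n black
        i→g: g black — skip
        m gray
          m→k: k is gray → back edge
Back edge closes the cycle k → h → e → i → m → k; its vertices are {e, h, i, k, m}.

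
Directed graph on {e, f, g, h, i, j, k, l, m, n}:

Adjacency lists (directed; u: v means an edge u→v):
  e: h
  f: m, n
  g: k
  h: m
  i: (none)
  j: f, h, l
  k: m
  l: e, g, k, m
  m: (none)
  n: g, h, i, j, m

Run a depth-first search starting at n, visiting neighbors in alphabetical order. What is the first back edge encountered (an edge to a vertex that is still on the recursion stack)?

f->n

DFS from n (visiting neighbors in alphabetical order); mark gray on enter, black on exit:
n gray
  g gray
    k gray
      m gray
      m black
    k black
  g black
  h gray
    h→m: m black — skip
  h black
  i gray
  i black
  j gray
    f gray
      f→m: m black — skip
      f→n: n is gray → back edge
First back edge: f → n.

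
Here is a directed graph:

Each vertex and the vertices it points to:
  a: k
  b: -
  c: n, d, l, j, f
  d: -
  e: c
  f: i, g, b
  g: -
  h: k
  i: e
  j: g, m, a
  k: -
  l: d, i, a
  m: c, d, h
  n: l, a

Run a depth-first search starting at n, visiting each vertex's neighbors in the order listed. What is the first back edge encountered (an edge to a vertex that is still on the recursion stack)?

DFS from n (visiting each vertex's neighbors in the order listed); mark gray on enter, black on exit:
n gray
  l gray
    d gray
    d black
    i gray
      e gray
        c gray
          c→n: n is gray → back edge
First back edge: c → n.

c→n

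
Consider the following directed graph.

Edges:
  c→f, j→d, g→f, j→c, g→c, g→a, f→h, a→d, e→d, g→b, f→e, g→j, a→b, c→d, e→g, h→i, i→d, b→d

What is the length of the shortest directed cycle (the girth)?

3

For each vertex v, BFS finds the shortest path from v back to v.
The shortest such closed walk is f → e → g → f, length 3.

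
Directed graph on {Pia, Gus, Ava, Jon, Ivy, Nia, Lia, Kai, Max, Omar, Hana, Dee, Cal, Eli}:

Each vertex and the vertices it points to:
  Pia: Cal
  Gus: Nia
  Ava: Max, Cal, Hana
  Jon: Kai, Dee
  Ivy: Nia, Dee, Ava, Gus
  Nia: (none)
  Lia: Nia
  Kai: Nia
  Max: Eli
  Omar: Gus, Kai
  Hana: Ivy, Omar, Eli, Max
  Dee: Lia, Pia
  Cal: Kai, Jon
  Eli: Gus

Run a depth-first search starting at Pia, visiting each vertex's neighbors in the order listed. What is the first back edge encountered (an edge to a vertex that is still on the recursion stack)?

DFS from Pia (visiting each vertex's neighbors in the order listed); mark gray on enter, black on exit:
Pia gray
  Cal gray
    Kai gray
      Nia gray
      Nia black
    Kai black
    Jon gray
      Jon→Kai: Kai black — skip
      Dee gray
        Lia gray
          Lia→Nia: Nia black — skip
        Lia black
        Dee→Pia: Pia is gray → back edge
First back edge: Dee → Pia.

Dee→Pia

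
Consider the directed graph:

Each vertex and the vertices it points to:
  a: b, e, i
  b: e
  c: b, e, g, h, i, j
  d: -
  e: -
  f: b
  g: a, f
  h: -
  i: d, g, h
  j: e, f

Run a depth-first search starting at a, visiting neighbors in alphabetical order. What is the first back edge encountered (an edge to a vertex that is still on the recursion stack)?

DFS from a (visiting neighbors in alphabetical order); mark gray on enter, black on exit:
a gray
  b gray
    e gray
    e black
  b black
  a→e: e black — skip
  i gray
    d gray
    d black
    g gray
      g→a: a is gray → back edge
First back edge: g → a.

g->a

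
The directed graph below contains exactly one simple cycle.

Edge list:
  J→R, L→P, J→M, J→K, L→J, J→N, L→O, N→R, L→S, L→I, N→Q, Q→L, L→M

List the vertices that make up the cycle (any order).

J, L, N, Q

DFS with gray/black marking from L:
L gray
  I gray
  I black
  M gray
  M black
  O gray
  O black
  S gray
  S black
  P gray
  P black
  J gray
    J→M: M black — skip
    N gray
      R gray
      R black
      Q gray
        Q→L: L is gray → back edge
Back edge closes the cycle L → J → N → Q → L; its vertices are {J, L, N, Q}.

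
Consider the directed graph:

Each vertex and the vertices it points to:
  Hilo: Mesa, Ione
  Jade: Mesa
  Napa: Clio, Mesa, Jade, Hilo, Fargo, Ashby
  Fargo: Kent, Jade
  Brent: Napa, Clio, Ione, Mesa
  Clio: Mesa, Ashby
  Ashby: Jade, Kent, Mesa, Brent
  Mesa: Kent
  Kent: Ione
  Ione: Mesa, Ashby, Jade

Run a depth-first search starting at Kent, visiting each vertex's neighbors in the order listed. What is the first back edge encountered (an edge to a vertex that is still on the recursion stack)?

Mesa->Kent

DFS from Kent (visiting each vertex's neighbors in the order listed); mark gray on enter, black on exit:
Kent gray
  Ione gray
    Mesa gray
      Mesa→Kent: Kent is gray → back edge
First back edge: Mesa → Kent.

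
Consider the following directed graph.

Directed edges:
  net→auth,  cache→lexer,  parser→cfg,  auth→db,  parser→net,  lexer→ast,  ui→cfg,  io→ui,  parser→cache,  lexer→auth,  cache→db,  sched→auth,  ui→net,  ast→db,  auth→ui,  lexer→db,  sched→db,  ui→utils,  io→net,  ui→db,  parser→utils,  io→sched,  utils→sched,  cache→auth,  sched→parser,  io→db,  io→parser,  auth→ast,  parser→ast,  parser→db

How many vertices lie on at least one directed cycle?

A vertex is on a directed cycle iff it belongs to a strongly connected component of size ≥ 2 (or has a self-loop).
The vertices on cycles are {ui, net, auth, cache, lexer, sched, utils, parser} — 8 in total.

8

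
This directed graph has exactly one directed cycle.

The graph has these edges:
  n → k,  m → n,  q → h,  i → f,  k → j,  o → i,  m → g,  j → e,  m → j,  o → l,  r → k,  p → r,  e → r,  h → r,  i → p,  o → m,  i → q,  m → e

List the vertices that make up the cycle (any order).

DFS with gray/black marking from k:
k gray
  j gray
    e gray
      r gray
        r→k: k is gray → back edge
Back edge closes the cycle k → j → e → r → k; its vertices are {e, j, k, r}.

e, j, k, r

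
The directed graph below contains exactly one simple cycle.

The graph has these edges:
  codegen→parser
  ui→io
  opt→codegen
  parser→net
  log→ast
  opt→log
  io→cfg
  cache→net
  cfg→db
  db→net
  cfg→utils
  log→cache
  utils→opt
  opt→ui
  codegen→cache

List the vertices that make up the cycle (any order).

io, ui, cfg, opt, utils

DFS with gray/black marking from cfg:
cfg gray
  utils gray
    opt gray
      ui gray
        io gray
          io→cfg: cfg is gray → back edge
Back edge closes the cycle cfg → utils → opt → ui → io → cfg; its vertices are {io, ui, cfg, opt, utils}.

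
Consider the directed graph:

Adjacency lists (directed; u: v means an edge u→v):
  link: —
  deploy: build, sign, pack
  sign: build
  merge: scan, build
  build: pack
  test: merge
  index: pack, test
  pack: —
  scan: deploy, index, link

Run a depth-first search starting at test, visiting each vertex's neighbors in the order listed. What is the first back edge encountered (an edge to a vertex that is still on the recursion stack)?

DFS from test (visiting each vertex's neighbors in the order listed); mark gray on enter, black on exit:
test gray
  merge gray
    scan gray
      deploy gray
        build gray
          pack gray
          pack black
        build black
        sign gray
          sign→build: build black — skip
        sign black
        deploy→pack: pack black — skip
      deploy black
      index gray
        index→pack: pack black — skip
        index→test: test is gray → back edge
First back edge: index → test.

index→test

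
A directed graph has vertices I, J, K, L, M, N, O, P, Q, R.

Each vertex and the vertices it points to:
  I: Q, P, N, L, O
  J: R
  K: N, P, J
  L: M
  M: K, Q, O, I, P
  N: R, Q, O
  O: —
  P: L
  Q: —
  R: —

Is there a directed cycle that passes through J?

J lies on a cycle iff there is a path from J back to itself.
Exploring from J, it never reaches itself; equivalently, its strongly connected component is a singleton.

No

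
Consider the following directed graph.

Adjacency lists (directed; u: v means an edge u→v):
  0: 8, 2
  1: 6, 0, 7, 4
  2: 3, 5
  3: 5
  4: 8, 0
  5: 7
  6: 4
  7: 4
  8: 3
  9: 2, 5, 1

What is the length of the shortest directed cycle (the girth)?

5

For each vertex v, BFS finds the shortest path from v back to v.
The shortest such closed walk is 7 → 4 → 0 → 2 → 5 → 7, length 5.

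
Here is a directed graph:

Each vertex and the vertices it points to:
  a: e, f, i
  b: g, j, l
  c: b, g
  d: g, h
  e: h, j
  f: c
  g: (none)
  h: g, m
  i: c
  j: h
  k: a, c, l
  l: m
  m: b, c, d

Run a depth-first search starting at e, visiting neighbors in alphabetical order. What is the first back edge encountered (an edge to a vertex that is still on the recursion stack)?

j->h

DFS from e (visiting neighbors in alphabetical order); mark gray on enter, black on exit:
e gray
  h gray
    g gray
    g black
    m gray
      b gray
        b→g: g black — skip
        j gray
          j→h: h is gray → back edge
First back edge: j → h.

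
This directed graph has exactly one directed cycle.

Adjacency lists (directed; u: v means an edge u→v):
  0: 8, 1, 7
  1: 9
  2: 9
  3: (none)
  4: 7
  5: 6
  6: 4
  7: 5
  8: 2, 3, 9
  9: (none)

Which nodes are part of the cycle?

DFS with gray/black marking from 7:
7 gray
  5 gray
    6 gray
      4 gray
        4→7: 7 is gray → back edge
Back edge closes the cycle 7 → 5 → 6 → 4 → 7; its vertices are {4, 5, 6, 7}.

4, 5, 6, 7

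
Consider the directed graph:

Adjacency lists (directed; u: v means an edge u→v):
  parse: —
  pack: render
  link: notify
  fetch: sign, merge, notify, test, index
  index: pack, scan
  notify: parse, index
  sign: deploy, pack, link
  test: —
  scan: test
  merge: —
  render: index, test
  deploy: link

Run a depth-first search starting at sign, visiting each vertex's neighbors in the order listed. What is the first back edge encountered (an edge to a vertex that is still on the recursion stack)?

render->index

DFS from sign (visiting each vertex's neighbors in the order listed); mark gray on enter, black on exit:
sign gray
  deploy gray
    link gray
      notify gray
        parse gray
        parse black
        index gray
          pack gray
            render gray
              render→index: index is gray → back edge
First back edge: render → index.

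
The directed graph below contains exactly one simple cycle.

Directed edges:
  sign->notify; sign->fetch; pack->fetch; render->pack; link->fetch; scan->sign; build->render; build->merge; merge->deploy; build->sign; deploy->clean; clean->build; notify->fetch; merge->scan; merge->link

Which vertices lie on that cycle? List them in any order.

DFS with gray/black marking from build:
build gray
  merge gray
    link gray
      fetch gray
      fetch black
    link black
    scan gray
      sign gray
        notify gray
          notify→fetch: fetch black — skip
        notify black
        sign→fetch: fetch black — skip
      sign black
    scan black
    deploy gray
      clean gray
        clean→build: build is gray → back edge
Back edge closes the cycle build → merge → deploy → clean → build; its vertices are {build, clean, merge, deploy}.

build, clean, merge, deploy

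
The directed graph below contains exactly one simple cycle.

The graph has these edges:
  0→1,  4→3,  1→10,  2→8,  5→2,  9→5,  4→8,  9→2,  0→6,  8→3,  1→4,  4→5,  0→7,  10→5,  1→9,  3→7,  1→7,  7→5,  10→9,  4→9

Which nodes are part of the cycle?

DFS with gray/black marking from 8:
8 gray
  3 gray
    7 gray
      5 gray
        2 gray
          2→8: 8 is gray → back edge
Back edge closes the cycle 8 → 3 → 7 → 5 → 2 → 8; its vertices are {2, 3, 5, 7, 8}.

2, 3, 5, 7, 8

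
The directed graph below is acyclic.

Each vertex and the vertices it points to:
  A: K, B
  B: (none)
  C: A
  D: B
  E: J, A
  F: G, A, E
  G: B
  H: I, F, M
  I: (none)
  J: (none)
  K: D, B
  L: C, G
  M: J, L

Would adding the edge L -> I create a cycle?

No

Adding L→I creates a cycle iff I can already reach L.
Explore from I: no path reaches L. The graph stays acyclic.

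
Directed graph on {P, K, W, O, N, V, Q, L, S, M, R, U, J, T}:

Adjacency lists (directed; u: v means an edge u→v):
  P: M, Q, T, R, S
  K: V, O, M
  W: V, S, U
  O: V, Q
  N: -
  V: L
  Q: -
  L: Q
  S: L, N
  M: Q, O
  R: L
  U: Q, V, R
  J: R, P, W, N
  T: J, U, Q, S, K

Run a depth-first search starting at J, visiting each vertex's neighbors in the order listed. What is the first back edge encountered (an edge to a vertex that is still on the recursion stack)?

T->J

DFS from J (visiting each vertex's neighbors in the order listed); mark gray on enter, black on exit:
J gray
  R gray
    L gray
      Q gray
      Q black
    L black
  R black
  P gray
    M gray
      M→Q: Q black — skip
      O gray
        V gray
          V→L: L black — skip
        V black
        O→Q: Q black — skip
      O black
    M black
    P→Q: Q black — skip
    T gray
      T→J: J is gray → back edge
First back edge: T → J.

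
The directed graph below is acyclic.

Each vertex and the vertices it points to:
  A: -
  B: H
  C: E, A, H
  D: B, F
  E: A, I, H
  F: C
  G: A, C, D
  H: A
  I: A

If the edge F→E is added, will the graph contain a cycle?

Adding F→E creates a cycle iff E can already reach F.
Explore from E: no path reaches F. The graph stays acyclic.

No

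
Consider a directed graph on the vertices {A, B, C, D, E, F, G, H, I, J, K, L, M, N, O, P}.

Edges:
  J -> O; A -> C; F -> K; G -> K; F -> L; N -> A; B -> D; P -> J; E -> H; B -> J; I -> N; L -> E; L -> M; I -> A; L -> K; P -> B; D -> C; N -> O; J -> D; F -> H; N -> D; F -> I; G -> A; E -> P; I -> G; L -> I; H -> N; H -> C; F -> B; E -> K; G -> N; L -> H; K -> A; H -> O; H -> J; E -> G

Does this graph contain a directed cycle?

DFS with white/gray/black marking, starting from B:
B gray
  D gray
    C gray
    C black
  D black
  J gray
    J→D: D black — skip
    O gray
    O black
  J black
B black
A gray
  A→C: C black — skip
A black
E gray
  P gray
    P→J: J black — skip
    P→B: B black — skip
  P black
  K gray
    K→A: A black — skip
  K black
  G gray
    G→A: A black — skip
    G→K: K black — skip
    N gray
      N→O: O black — skip
      N→D: D black — skip
      N→A: A black — skip
    N black
  G black
  H gray
    H→J: J black — skip
    H→N: N black — skip
    H→C: C black — skip
    H→O: O black — skip
  H black
E black
F gray
  L gray
    L→H: H black — skip
    L→K: K black — skip
    L→E: E black — skip
    M gray
    M black
    I gray
      I→G: G black — skip
      I→A: A black — skip
      I→N: N black — skip
    I black
  L black
  F→B: B black — skip
  F→K: K black — skip
  F→H: H black — skip
  F→I: I black — skip
F black
Every edge goes to a white or black vertex — no back edge, so the graph is acyclic.

No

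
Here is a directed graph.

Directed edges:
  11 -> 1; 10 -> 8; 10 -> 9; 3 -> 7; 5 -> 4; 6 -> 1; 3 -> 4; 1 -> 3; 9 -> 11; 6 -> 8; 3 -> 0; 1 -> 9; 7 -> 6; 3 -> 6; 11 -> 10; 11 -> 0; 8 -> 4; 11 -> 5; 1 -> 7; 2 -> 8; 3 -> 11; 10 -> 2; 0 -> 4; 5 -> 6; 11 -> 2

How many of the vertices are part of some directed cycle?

A vertex is on a directed cycle iff it belongs to a strongly connected component of size ≥ 2 (or has a self-loop).
The vertices on cycles are {1, 3, 5, 6, 7, 9, 10, 11} — 8 in total.

8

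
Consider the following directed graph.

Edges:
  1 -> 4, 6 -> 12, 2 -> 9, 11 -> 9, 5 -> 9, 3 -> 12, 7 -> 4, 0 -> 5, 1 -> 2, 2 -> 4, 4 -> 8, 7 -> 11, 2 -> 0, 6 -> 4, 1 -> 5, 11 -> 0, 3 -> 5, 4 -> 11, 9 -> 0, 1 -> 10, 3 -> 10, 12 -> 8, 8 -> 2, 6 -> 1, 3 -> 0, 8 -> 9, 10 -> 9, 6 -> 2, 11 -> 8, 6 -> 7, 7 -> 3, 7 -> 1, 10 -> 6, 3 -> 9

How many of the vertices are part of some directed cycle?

12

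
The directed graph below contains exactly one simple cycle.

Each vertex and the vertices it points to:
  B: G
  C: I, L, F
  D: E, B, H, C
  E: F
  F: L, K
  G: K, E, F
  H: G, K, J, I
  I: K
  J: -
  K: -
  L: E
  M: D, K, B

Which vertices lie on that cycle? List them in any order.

E, F, L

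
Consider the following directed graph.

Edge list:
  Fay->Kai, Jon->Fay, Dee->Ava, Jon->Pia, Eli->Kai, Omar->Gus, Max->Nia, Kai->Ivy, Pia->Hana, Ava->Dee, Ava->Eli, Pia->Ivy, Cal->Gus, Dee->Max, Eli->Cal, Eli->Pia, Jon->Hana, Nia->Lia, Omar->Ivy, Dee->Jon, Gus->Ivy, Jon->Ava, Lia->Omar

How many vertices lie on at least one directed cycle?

3

A vertex is on a directed cycle iff it belongs to a strongly connected component of size ≥ 2 (or has a self-loop).
The vertices on cycles are {Ava, Dee, Jon} — 3 in total.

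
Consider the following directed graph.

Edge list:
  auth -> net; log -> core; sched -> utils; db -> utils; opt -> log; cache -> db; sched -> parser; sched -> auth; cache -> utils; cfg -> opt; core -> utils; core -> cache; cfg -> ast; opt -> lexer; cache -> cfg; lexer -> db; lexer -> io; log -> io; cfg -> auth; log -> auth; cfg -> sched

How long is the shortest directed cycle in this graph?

5

For each vertex v, BFS finds the shortest path from v back to v.
The shortest such closed walk is cfg → opt → log → core → cache → cfg, length 5.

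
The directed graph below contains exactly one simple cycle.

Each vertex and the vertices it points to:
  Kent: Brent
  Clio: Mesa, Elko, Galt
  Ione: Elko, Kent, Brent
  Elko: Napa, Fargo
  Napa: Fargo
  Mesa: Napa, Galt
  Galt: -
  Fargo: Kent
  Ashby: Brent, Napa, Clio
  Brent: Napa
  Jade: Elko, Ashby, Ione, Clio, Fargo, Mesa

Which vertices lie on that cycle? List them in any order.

Kent, Napa, Brent, Fargo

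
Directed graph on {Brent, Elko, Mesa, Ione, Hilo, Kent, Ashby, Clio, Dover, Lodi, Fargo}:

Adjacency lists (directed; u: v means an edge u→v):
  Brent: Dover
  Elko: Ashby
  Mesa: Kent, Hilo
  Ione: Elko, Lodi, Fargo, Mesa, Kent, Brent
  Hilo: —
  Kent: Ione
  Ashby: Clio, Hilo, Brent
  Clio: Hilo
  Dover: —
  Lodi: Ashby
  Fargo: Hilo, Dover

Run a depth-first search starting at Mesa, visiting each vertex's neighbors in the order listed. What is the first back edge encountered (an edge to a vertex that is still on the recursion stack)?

Ione->Mesa

DFS from Mesa (visiting each vertex's neighbors in the order listed); mark gray on enter, black on exit:
Mesa gray
  Kent gray
    Ione gray
      Elko gray
        Ashby gray
          Clio gray
            Hilo gray
            Hilo black
          Clio black
          Ashby→Hilo: Hilo black — skip
          Brent gray
            Dover gray
            Dover black
          Brent black
        Ashby black
      Elko black
      Lodi gray
        Lodi→Ashby: Ashby black — skip
      Lodi black
      Fargo gray
        Fargo→Hilo: Hilo black — skip
        Fargo→Dover: Dover black — skip
      Fargo black
      Ione→Mesa: Mesa is gray → back edge
First back edge: Ione → Mesa.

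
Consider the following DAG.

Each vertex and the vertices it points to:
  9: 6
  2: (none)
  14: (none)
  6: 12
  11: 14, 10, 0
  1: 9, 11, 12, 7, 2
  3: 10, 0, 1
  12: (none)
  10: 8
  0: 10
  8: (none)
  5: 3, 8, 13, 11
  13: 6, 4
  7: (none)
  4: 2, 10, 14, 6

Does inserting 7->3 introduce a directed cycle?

Adding 7→3 creates a cycle iff 3 can already reach 7.
Path from 3: 3 → 1 → 7.
So 3 → … → 7 → 3 is a cycle.

Yes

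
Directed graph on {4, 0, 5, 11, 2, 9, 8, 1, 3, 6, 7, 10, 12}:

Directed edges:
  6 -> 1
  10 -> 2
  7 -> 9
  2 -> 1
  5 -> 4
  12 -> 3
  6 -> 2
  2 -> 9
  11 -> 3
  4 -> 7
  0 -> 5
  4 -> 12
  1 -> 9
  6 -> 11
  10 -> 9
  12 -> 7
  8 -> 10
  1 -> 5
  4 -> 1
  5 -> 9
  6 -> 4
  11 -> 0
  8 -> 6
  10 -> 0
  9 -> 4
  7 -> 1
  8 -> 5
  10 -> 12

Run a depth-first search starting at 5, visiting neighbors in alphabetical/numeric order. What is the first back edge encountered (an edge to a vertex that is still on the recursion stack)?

DFS from 5 (visiting neighbors in alphabetical/numeric order); mark gray on enter, black on exit:
5 gray
  4 gray
    1 gray
      1→5: 5 is gray → back edge
First back edge: 1 → 5.

1→5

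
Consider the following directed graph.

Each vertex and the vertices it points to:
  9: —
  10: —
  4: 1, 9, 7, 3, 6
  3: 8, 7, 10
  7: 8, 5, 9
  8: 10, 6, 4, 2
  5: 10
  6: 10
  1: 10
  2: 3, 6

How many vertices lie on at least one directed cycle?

A vertex is on a directed cycle iff it belongs to a strongly connected component of size ≥ 2 (or has a self-loop).
The vertices on cycles are {2, 3, 4, 7, 8} — 5 in total.

5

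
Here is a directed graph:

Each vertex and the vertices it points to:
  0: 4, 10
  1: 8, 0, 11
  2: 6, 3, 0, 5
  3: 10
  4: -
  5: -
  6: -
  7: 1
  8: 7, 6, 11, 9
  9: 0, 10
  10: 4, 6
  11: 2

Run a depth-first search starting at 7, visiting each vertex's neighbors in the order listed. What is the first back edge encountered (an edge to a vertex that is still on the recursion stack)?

8→7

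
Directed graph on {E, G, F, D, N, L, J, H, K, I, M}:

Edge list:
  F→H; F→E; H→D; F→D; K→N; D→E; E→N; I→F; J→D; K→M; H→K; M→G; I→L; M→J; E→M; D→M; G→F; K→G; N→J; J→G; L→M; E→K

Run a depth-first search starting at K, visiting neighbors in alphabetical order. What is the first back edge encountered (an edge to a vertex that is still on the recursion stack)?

DFS from K (visiting neighbors in alphabetical order); mark gray on enter, black on exit:
K gray
  G gray
    F gray
      D gray
        E gray
          E→K: K is gray → back edge
First back edge: E → K.

E->K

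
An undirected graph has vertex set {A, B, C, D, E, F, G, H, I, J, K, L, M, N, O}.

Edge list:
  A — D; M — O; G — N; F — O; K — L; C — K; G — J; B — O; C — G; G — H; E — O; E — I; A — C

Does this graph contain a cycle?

No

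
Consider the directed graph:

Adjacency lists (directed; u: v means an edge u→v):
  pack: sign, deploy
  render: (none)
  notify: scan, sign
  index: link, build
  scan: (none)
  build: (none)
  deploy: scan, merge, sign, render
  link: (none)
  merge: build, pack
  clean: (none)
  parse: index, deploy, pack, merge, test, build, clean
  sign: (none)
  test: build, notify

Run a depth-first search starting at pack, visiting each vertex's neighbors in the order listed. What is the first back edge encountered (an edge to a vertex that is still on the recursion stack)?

DFS from pack (visiting each vertex's neighbors in the order listed); mark gray on enter, black on exit:
pack gray
  sign gray
  sign black
  deploy gray
    scan gray
    scan black
    merge gray
      build gray
      build black
      merge→pack: pack is gray → back edge
First back edge: merge → pack.

merge→pack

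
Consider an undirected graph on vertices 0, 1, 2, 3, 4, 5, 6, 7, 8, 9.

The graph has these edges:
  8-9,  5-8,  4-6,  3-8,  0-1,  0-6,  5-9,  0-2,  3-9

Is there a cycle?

DFS, tracking each vertex's parent; an edge to a visited non-parent vertex closes a cycle.
Start from 8:
visit 8 (parent –)
  visit 9 (parent 8)
    9–8: parent, skip
    visit 5 (parent 9)
      5–9: parent, skip
      5–8: 8 visited and ≠ parent → cycle
Cycle: 8 – 9 – 5 – 8.

Yes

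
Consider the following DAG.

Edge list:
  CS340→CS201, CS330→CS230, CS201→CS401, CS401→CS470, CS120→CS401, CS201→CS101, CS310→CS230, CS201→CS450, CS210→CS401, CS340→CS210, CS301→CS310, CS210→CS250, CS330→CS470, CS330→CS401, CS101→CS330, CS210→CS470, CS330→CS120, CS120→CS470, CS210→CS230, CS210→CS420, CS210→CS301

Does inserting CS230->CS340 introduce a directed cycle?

Yes

Adding CS230→CS340 creates a cycle iff CS340 can already reach CS230.
Path from CS340: CS340 → CS210 → CS230.
So CS340 → … → CS230 → CS340 is a cycle.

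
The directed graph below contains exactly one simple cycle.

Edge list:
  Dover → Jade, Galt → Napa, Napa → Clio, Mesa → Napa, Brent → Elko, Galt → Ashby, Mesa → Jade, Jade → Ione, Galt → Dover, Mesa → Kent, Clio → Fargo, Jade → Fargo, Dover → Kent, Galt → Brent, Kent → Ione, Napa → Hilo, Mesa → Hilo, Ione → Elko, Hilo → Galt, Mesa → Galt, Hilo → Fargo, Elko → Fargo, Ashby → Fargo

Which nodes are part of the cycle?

Galt, Hilo, Napa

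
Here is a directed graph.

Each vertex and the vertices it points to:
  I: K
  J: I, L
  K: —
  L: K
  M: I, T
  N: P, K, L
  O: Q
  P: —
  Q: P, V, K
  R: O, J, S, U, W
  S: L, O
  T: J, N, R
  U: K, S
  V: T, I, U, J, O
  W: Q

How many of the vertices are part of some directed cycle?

8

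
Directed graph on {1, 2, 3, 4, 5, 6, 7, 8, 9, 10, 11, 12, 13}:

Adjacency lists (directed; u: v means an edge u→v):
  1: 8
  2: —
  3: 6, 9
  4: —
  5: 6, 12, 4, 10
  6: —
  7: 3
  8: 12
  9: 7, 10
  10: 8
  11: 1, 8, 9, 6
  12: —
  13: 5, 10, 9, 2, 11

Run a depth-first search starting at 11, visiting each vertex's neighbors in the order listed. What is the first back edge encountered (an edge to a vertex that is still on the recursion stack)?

3->9

DFS from 11 (visiting each vertex's neighbors in the order listed); mark gray on enter, black on exit:
11 gray
  1 gray
    8 gray
      12 gray
      12 black
    8 black
  1 black
  11→8: 8 black — skip
  9 gray
    7 gray
      3 gray
        6 gray
        6 black
        3→9: 9 is gray → back edge
First back edge: 3 → 9.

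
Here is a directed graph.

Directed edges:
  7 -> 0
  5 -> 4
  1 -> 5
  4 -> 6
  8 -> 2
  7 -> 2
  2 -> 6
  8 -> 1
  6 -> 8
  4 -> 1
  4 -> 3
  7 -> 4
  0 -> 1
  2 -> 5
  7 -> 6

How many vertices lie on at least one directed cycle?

6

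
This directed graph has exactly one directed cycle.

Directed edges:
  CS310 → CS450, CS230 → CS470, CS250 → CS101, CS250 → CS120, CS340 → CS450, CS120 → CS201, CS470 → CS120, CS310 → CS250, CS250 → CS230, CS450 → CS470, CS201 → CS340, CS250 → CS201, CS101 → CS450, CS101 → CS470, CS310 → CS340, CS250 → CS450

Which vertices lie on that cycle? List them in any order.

DFS with gray/black marking from CS120:
CS120 gray
  CS201 gray
    CS340 gray
      CS450 gray
        CS470 gray
          CS470→CS120: CS120 is gray → back edge
Back edge closes the cycle CS120 → CS201 → CS340 → CS450 → CS470 → CS120; its vertices are {CS120, CS201, CS340, CS450, CS470}.

CS120, CS201, CS340, CS450, CS470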